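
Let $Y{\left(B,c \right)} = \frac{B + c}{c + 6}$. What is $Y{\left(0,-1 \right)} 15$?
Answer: $-3$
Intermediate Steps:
$Y{\left(B,c \right)} = \frac{B + c}{6 + c}$
$Y{\left(0,-1 \right)} 15 = \frac{0 - 1}{6 - 1} \cdot 15 = \frac{1}{5} \left(-1\right) 15 = \left(- \frac{1}{5}\right) 15 = -3$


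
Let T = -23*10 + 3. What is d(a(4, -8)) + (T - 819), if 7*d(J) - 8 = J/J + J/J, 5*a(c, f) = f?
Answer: -7312/7 ≈ -1044.6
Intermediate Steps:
T = -227 (T = -230 + 3 = -227)
a(c, f) = f/5
d(J) = 10/7 (d(J) = 8/7 + (J/J + J/J)/7 = 8/7 + (1 + 1)/7 = 8/7 + (⅐)*2 = 8/7 + 2/7 = 10/7)
d(a(4, -8)) + (T - 819) = 10/7 + (-227 - 819) = 10/7 - 1046 = -7312/7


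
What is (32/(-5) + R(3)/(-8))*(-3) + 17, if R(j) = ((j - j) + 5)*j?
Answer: 1673/40 ≈ 41.825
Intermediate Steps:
R(j) = 5*j (R(j) = (0 + 5)*j = 5*j)
(32/(-5) + R(3)/(-8))*(-3) + 17 = (32/(-5) + (5*3)/(-8))*(-3) + 17 = (32*(-1/5) + 15*(-1/8))*(-3) + 17 = (-32/5 - 15/8)*(-3) + 17 = -331/40*(-3) + 17 = 993/40 + 17 = 1673/40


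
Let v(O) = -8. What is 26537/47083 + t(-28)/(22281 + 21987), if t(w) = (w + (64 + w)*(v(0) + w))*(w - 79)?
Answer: 1961223590/521067561 ≈ 3.7639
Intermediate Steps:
t(w) = (-79 + w)*(w + (-8 + w)*(64 + w)) (t(w) = (w + (64 + w)*(-8 + w))*(w - 79) = (w + (-8 + w)*(64 + w))*(-79 + w) = (-79 + w)*(w + (-8 + w)*(64 + w)))
26537/47083 + t(-28)/(22281 + 21987) = 26537/47083 + (40448 + (-28)³ - 5015*(-28) - 22*(-28)²)/(22281 + 21987) = 26537*(1/47083) + (40448 - 21952 + 140420 - 22*784)/44268 = 26537/47083 + (40448 - 21952 + 140420 - 17248)*(1/44268) = 26537/47083 + 141668*(1/44268) = 26537/47083 + 35417/11067 = 1961223590/521067561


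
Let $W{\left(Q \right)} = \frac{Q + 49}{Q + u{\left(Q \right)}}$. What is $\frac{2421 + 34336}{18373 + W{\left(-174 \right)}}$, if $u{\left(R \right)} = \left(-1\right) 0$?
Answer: $\frac{6395718}{3197027} \approx 2.0005$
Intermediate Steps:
$u{\left(R \right)} = 0$
$W{\left(Q \right)} = \frac{49 + Q}{Q}$ ($W{\left(Q \right)} = \frac{Q + 49}{Q + 0} = \frac{49 + Q}{Q}$)
$\frac{2421 + 34336}{18373 + W{\left(-174 \right)}} = \frac{2421 + 34336}{18373 + \frac{49 - 174}{-174}} = \frac{36757}{18373 - - \frac{125}{174}} = \frac{36757}{18373 + \frac{125}{174}} = \frac{36757}{\frac{3197027}{174}} = 36757 \cdot \frac{174}{3197027} = \frac{6395718}{3197027}$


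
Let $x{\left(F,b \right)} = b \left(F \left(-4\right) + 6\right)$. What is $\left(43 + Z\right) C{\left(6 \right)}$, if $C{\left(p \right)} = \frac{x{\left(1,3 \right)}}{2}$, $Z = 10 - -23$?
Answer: $228$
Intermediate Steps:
$Z = 33$ ($Z = 10 + 23 = 33$)
$x{\left(F,b \right)} = b \left(6 - 4 F\right)$ ($x{\left(F,b \right)} = b \left(- 4 F + 6\right) = b \left(6 - 4 F\right)$)
$C{\left(p \right)} = 3$ ($C{\left(p \right)} = \frac{2 \cdot 3 \left(3 - 2\right)}{2} = 2 \cdot 3 \left(3 - 2\right) \frac{1}{2} = 2 \cdot 3 \cdot 1 \cdot \frac{1}{2} = 6 \cdot \frac{1}{2} = 3$)
$\left(43 + Z\right) C{\left(6 \right)} = \left(43 + 33\right) 3 = 76 \cdot 3 = 228$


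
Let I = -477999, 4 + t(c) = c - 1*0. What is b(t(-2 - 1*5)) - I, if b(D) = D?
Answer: 477988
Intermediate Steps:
t(c) = -4 + c (t(c) = -4 + (c - 1*0) = -4 + (c + 0) = -4 + c)
b(t(-2 - 1*5)) - I = (-4 + (-2 - 1*5)) - 1*(-477999) = (-4 + (-2 - 5)) + 477999 = (-4 - 7) + 477999 = -11 + 477999 = 477988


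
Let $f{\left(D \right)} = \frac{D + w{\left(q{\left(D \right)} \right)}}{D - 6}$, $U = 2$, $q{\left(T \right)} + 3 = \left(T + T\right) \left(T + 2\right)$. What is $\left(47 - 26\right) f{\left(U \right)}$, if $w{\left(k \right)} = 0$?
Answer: $- \frac{21}{2} \approx -10.5$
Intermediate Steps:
$q{\left(T \right)} = -3 + 2 T \left(2 + T\right)$ ($q{\left(T \right)} = -3 + \left(T + T\right) \left(T + 2\right) = -3 + 2 T \left(2 + T\right)$)
$f{\left(D \right)} = \frac{D}{-6 + D}$ ($f{\left(D \right)} = \frac{D + 0}{D - 6} = \frac{D}{-6 + D}$)
$\left(47 - 26\right) f{\left(U \right)} = \left(47 - 26\right) \frac{2}{-6 + 2} = 21 \frac{2}{-4} = 21 \cdot 2 \left(- \frac{1}{4}\right) = 21 \left(- \frac{1}{2}\right) = - \frac{21}{2}$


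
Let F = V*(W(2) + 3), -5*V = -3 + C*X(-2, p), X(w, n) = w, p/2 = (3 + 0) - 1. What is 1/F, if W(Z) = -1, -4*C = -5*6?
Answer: 5/36 ≈ 0.13889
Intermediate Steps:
C = 15/2 (C = -(-5)*6/4 = -¼*(-30) = 15/2 ≈ 7.5000)
p = 4 (p = 2*((3 + 0) - 1) = 2*(3 - 1) = 2*2 = 4)
V = 18/5 (V = -(-3 + (15/2)*(-2))/5 = -(-3 - 15)/5 = -⅕*(-18) = 18/5 ≈ 3.6000)
F = 36/5 (F = 18*(-1 + 3)/5 = (18/5)*2 = 36/5 ≈ 7.2000)
1/F = 1/(36/5) = 5/36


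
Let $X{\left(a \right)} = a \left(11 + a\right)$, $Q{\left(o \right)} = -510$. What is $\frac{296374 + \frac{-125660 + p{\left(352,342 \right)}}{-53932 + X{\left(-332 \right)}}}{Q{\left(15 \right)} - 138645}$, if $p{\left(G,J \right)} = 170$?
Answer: $- \frac{33193621}{15585360} \approx -2.1298$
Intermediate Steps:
$\frac{296374 + \frac{-125660 + p{\left(352,342 \right)}}{-53932 + X{\left(-332 \right)}}}{Q{\left(15 \right)} - 138645} = \frac{296374 + \frac{-125660 + 170}{-53932 - 332 \left(11 - 332\right)}}{-510 - 138645} = \frac{296374 - \frac{125490}{-53932 - -106572}}{-139155} = \left(296374 - \frac{125490}{-53932 + 106572}\right) \left(- \frac{1}{139155}\right) = \left(296374 - \frac{125490}{52640}\right) \left(- \frac{1}{139155}\right) = \left(296374 - \frac{267}{112}\right) \left(- \frac{1}{139155}\right) = \frac{33193621}{112} \left(- \frac{1}{139155}\right) = - \frac{33193621}{15585360}$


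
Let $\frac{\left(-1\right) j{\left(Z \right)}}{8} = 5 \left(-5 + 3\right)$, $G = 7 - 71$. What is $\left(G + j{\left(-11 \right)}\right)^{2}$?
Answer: $256$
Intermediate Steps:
$G = -64$ ($G = 7 - 71 = -64$)
$j{\left(Z \right)} = 80$ ($j{\left(Z \right)} = - 8 \cdot 5 \left(-5 + 3\right) = - 8 \cdot 5 \left(-2\right) = \left(-8\right) \left(-10\right) = 80$)
$\left(G + j{\left(-11 \right)}\right)^{2} = \left(-64 + 80\right)^{2} = 16^{2} = 256$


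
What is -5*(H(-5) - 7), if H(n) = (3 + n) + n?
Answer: 70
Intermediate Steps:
H(n) = 3 + 2*n
-5*(H(-5) - 7) = -5*((3 + 2*(-5)) - 7) = -5*((3 - 10) - 7) = -5*(-7 - 7) = -5*(-14) = 70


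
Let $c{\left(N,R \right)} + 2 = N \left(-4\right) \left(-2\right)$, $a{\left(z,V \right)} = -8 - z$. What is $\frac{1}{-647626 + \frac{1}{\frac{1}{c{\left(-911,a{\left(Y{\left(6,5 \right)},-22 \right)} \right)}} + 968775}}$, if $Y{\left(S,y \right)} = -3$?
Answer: $- \frac{7062369749}{4573774271058584} \approx -1.5441 \cdot 10^{-6}$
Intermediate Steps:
$c{\left(N,R \right)} = -2 + 8 N$ ($c{\left(N,R \right)} = -2 + N \left(-4\right) \left(-2\right) = -2 + - 4 N \left(-2\right) = -2 + 8 N$)
$\frac{1}{-647626 + \frac{1}{\frac{1}{c{\left(-911,a{\left(Y{\left(6,5 \right)},-22 \right)} \right)}} + 968775}} = \frac{1}{-647626 + \frac{1}{\frac{1}{-2 + 8 \left(-911\right)} + 968775}} = \frac{1}{-647626 + \frac{1}{\frac{1}{-2 - 7288} + 968775}} = \frac{1}{-647626 + \frac{1}{\frac{1}{-7290} + 968775}} = \frac{1}{-647626 + \frac{1}{- \frac{1}{7290} + 968775}} = \frac{1}{-647626 + \frac{1}{\frac{7062369749}{7290}}} = \frac{1}{-647626 + \frac{7290}{7062369749}} = \frac{1}{- \frac{4573774271058584}{7062369749}} = - \frac{7062369749}{4573774271058584}$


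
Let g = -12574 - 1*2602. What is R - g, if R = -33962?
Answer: -18786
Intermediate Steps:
g = -15176 (g = -12574 - 2602 = -15176)
R - g = -33962 - 1*(-15176) = -33962 + 15176 = -18786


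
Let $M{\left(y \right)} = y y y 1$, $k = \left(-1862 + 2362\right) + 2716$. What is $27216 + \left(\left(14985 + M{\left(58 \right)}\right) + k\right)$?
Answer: $240529$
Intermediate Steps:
$k = 3216$ ($k = 500 + 2716 = 3216$)
$M{\left(y \right)} = y^{3}$ ($M{\left(y \right)} = y^{2} y 1 = y^{3} \cdot 1 = y^{3}$)
$27216 + \left(\left(14985 + M{\left(58 \right)}\right) + k\right) = 27216 + \left(\left(14985 + 58^{3}\right) + 3216\right) = 27216 + \left(\left(14985 + 195112\right) + 3216\right) = 27216 + \left(210097 + 3216\right) = 27216 + 213313 = 240529$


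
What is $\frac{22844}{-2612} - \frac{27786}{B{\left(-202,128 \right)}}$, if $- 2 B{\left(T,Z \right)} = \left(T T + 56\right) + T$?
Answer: $- \frac{97954661}{13274837} \approx -7.379$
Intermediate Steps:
$B{\left(T,Z \right)} = -28 - \frac{T}{2} - \frac{T^{2}}{2}$ ($B{\left(T,Z \right)} = - \frac{\left(T T + 56\right) + T}{2} = - \frac{\left(T^{2} + 56\right) + T}{2} = - \frac{\left(56 + T^{2}\right) + T}{2} = - \frac{56 + T + T^{2}}{2} = -28 - \frac{T}{2} - \frac{T^{2}}{2}$)
$\frac{22844}{-2612} - \frac{27786}{B{\left(-202,128 \right)}} = \frac{22844}{-2612} - \frac{27786}{-28 - -101 - \frac{\left(-202\right)^{2}}{2}} = 22844 \left(- \frac{1}{2612}\right) - \frac{27786}{-28 + 101 - 20402} = - \frac{5711}{653} - \frac{27786}{-28 + 101 - 20402} = - \frac{5711}{653} - \frac{27786}{-20329} = - \frac{5711}{653} - - \frac{27786}{20329} = - \frac{5711}{653} + \frac{27786}{20329} = - \frac{97954661}{13274837}$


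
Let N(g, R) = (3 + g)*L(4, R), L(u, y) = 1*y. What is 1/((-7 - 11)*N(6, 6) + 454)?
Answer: -1/518 ≈ -0.0019305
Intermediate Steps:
L(u, y) = y
N(g, R) = R*(3 + g) (N(g, R) = (3 + g)*R = R*(3 + g))
1/((-7 - 11)*N(6, 6) + 454) = 1/((-7 - 11)*(6*(3 + 6)) + 454) = 1/(-108*9 + 454) = 1/(-18*54 + 454) = 1/(-972 + 454) = 1/(-518) = -1/518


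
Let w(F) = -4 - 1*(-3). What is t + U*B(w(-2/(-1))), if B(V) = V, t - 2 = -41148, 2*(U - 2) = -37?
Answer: -82259/2 ≈ -41130.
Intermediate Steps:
w(F) = -1 (w(F) = -4 + 3 = -1)
U = -33/2 (U = 2 + (1/2)*(-37) = 2 - 37/2 = -33/2 ≈ -16.500)
t = -41146 (t = 2 - 41148 = -41146)
t + U*B(w(-2/(-1))) = -41146 - 33/2*(-1) = -41146 + 33/2 = -82259/2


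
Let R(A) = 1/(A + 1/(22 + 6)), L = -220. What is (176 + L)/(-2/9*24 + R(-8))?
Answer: 669/83 ≈ 8.0602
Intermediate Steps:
R(A) = 1/(1/28 + A) (R(A) = 1/(A + 1/28) = 1/(1/28 + A))
(176 + L)/(-2/9*24 + R(-8)) = (176 - 220)/(-2/9*24 + 28/(1 + 28*(-8))) = -44/(-2*⅑*24 + 28/(1 - 224)) = -44/(-2/9*24 + 28/(-223)) = -44/(-16/3 + 28*(-1/223)) = -44/(-16/3 - 28/223) = -44/(-3652/669) = -44*(-669/3652) = 669/83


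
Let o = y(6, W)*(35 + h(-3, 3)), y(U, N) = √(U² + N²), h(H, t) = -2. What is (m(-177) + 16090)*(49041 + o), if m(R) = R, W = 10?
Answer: 780389433 + 1050258*√34 ≈ 7.8651e+8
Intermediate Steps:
y(U, N) = √(N² + U²)
o = 66*√34 (o = √(10² + 6²)*(35 - 2) = √(100 + 36)*33 = √136*33 = (2*√34)*33 = 66*√34 ≈ 384.84)
(m(-177) + 16090)*(49041 + o) = (-177 + 16090)*(49041 + 66*√34) = 15913*(49041 + 66*√34) = 780389433 + 1050258*√34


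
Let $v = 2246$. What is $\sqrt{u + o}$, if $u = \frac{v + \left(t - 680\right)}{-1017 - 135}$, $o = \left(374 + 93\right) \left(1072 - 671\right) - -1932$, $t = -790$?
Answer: $\frac{\sqrt{27244559}}{12} \approx 434.97$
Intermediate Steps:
$o = 189199$ ($o = 467 \cdot 401 + 1932 = 187267 + 1932 = 189199$)
$u = - \frac{97}{144}$ ($u = \frac{2246 - 1470}{-1017 - 135} = \frac{2246 - 1470}{-1152} = 776 \left(- \frac{1}{1152}\right) = - \frac{97}{144} \approx -0.67361$)
$\sqrt{u + o} = \sqrt{- \frac{97}{144} + 189199} = \sqrt{\frac{27244559}{144}} = \frac{\sqrt{27244559}}{12}$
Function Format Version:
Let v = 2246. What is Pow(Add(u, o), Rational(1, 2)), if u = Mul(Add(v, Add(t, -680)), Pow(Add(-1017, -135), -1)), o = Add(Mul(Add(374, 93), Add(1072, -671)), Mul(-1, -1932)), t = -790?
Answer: Mul(Rational(1, 12), Pow(27244559, Rational(1, 2))) ≈ 434.97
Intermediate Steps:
o = 189199 (o = Add(Mul(467, 401), 1932) = Add(187267, 1932) = 189199)
u = Rational(-97, 144) (u = Mul(Add(2246, Add(-790, -680)), Pow(Add(-1017, -135), -1)) = Mul(Add(2246, -1470), Pow(-1152, -1)) = Mul(776, Rational(-1, 1152)) = Rational(-97, 144) ≈ -0.67361)
Pow(Add(u, o), Rational(1, 2)) = Pow(Add(Rational(-97, 144), 189199), Rational(1, 2)) = Pow(Rational(27244559, 144), Rational(1, 2)) = Mul(Rational(1, 12), Pow(27244559, Rational(1, 2)))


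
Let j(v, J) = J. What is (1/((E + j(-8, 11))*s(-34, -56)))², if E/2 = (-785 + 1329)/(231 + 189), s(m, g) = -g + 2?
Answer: 11025/6850210756 ≈ 1.6094e-6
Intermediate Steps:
s(m, g) = 2 - g
E = 272/105 (E = 2*((-785 + 1329)/(231 + 189)) = 2*(544/420) = 2*(544*(1/420)) = 2*(136/105) = 272/105 ≈ 2.5905)
(1/((E + j(-8, 11))*s(-34, -56)))² = (1/((272/105 + 11)*(2 - 1*(-56))))² = (1/((1427/105)*(2 + 56)))² = ((105/1427)/58)² = ((105/1427)*(1/58))² = (105/82766)² = 11025/6850210756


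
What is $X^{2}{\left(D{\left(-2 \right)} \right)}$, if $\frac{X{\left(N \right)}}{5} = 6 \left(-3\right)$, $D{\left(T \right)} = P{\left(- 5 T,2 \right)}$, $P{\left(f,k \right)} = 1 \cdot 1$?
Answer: $8100$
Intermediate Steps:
$P{\left(f,k \right)} = 1$
$D{\left(T \right)} = 1$
$X{\left(N \right)} = -90$ ($X{\left(N \right)} = 5 \cdot 6 \left(-3\right) = 5 \left(-18\right) = -90$)
$X^{2}{\left(D{\left(-2 \right)} \right)} = \left(-90\right)^{2} = 8100$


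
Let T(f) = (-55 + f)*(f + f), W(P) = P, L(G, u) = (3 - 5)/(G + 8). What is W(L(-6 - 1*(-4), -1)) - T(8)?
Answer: 2255/3 ≈ 751.67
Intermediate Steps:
L(G, u) = -2/(8 + G)
T(f) = 2*f*(-55 + f) (T(f) = (-55 + f)*(2*f) = 2*f*(-55 + f))
W(L(-6 - 1*(-4), -1)) - T(8) = -2/(8 + (-6 - 1*(-4))) - 2*8*(-55 + 8) = -2/(8 + (-6 + 4)) - 2*8*(-47) = -2/(8 - 2) - 1*(-752) = -2/6 + 752 = -2*⅙ + 752 = -⅓ + 752 = 2255/3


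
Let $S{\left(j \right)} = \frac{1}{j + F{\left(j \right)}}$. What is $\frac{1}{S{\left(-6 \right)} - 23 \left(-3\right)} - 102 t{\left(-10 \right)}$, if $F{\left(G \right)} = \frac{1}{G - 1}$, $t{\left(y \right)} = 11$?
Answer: $- \frac{3321077}{2960} \approx -1122.0$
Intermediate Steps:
$F{\left(G \right)} = \frac{1}{-1 + G}$
$S{\left(j \right)} = \frac{1}{j + \frac{1}{-1 + j}}$
$\frac{1}{S{\left(-6 \right)} - 23 \left(-3\right)} - 102 t{\left(-10 \right)} = \frac{1}{\frac{-1 - 6}{1 - 6 \left(-1 - 6\right)} - 23 \left(-3\right)} - 1122 = \frac{1}{\frac{1}{1 - -42} \left(-7\right) - -69} - 1122 = \frac{1}{\frac{1}{1 + 42} \left(-7\right) + 69} - 1122 = \frac{1}{\frac{1}{43} \left(-7\right) + 69} - 1122 = \frac{1}{- \frac{7}{43} + 69} - 1122 = \frac{1}{\frac{2960}{43}} - 1122 = \frac{43}{2960} - 1122 = - \frac{3321077}{2960}$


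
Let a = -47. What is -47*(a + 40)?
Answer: 329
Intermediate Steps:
-47*(a + 40) = -47*(-47 + 40) = -47*(-7) = 329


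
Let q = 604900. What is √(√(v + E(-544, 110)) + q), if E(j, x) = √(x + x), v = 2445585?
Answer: √(604900 + √(2445585 + 2*√55)) ≈ 778.76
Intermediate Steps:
E(j, x) = √2*√x (E(j, x) = √(2*x) = √2*√x)
√(√(v + E(-544, 110)) + q) = √(√(2445585 + √2*√110) + 604900) = √(√(2445585 + 2*√55) + 604900) = √(604900 + √(2445585 + 2*√55))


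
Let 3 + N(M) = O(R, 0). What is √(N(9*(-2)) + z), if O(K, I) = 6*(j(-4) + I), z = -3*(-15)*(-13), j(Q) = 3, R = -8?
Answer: I*√570 ≈ 23.875*I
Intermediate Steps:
z = -585 (z = 45*(-13) = -585)
O(K, I) = 18 + 6*I (O(K, I) = 6*(3 + I) = 18 + 6*I)
N(M) = 15 (N(M) = -3 + (18 + 6*0) = -3 + (18 + 0) = -3 + 18 = 15)
√(N(9*(-2)) + z) = √(15 - 585) = √(-570) = I*√570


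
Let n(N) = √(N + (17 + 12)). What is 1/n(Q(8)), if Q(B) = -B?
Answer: √21/21 ≈ 0.21822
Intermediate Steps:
n(N) = √(29 + N) (n(N) = √(N + 29) = √(29 + N))
1/n(Q(8)) = 1/(√(29 - 1*8)) = 1/(√(29 - 8)) = 1/(√21) = √21/21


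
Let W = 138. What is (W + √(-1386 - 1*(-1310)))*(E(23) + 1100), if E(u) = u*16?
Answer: 202584 + 2936*I*√19 ≈ 2.0258e+5 + 12798.0*I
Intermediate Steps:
E(u) = 16*u
(W + √(-1386 - 1*(-1310)))*(E(23) + 1100) = (138 + √(-1386 - 1*(-1310)))*(16*23 + 1100) = (138 + √(-1386 + 1310))*(368 + 1100) = (138 + √(-76))*1468 = (138 + 2*I*√19)*1468 = 202584 + 2936*I*√19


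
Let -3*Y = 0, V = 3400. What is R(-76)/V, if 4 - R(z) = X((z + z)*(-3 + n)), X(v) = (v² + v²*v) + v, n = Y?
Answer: -23756801/850 ≈ -27949.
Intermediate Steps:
Y = 0 (Y = -⅓*0 = 0)
n = 0
X(v) = v + v² + v³ (X(v) = (v² + v³) + v = v + v² + v³)
R(z) = 4 + 6*z*(1 - 6*z + 36*z²) (R(z) = 4 - (z + z)*(-3 + 0)*(1 + (z + z)*(-3 + 0) + ((z + z)*(-3 + 0))²) = 4 - (2*z)*(-3)*(1 + (2*z)*(-3) + ((2*z)*(-3))²) = 4 - (-6*z)*(1 - 6*z + (-6*z)²) = 4 - (-6*z)*(1 - 6*z + 36*z²) = 4 - (-6)*z*(1 - 6*z + 36*z²) = 4 + 6*z*(1 - 6*z + 36*z²))
R(-76)/V = (4 - 36*(-76)² + 6*(-76) + 216*(-76)³)/3400 = (4 - 36*5776 - 456 + 216*(-438976))*(1/3400) = (4 - 207936 - 456 - 94818816)*(1/3400) = -95027204*1/3400 = -23756801/850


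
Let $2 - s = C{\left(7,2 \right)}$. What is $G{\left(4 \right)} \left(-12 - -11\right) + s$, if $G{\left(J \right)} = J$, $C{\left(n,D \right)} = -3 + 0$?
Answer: $1$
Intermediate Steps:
$C{\left(n,D \right)} = -3$
$s = 5$ ($s = 2 - -3 = 2 + 3 = 5$)
$G{\left(4 \right)} \left(-12 - -11\right) + s = 4 \left(-12 - -11\right) + 5 = 4 \left(-12 + 11\right) + 5 = 4 \left(-1\right) + 5 = -4 + 5 = 1$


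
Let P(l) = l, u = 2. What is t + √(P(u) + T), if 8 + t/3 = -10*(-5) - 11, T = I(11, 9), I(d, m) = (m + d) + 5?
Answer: 93 + 3*√3 ≈ 98.196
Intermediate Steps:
I(d, m) = 5 + d + m (I(d, m) = (d + m) + 5 = 5 + d + m)
T = 25 (T = 5 + 11 + 9 = 25)
t = 93 (t = -24 + 3*(-10*(-5) - 11) = -24 + 3*(50 - 11) = -24 + 3*39 = -24 + 117 = 93)
t + √(P(u) + T) = 93 + √(2 + 25) = 93 + √27 = 93 + 3*√3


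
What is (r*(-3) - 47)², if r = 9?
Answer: 5476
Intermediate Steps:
(r*(-3) - 47)² = (9*(-3) - 47)² = (-27 - 47)² = (-74)² = 5476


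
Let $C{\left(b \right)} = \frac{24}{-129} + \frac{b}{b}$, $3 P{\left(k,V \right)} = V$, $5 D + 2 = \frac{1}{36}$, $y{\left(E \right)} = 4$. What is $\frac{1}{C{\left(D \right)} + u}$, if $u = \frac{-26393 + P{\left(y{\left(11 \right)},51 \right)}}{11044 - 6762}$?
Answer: $- \frac{92063}{492149} \approx -0.18706$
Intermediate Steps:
$D = - \frac{71}{180}$ ($D = - \frac{2}{5} + \frac{1}{5 \cdot 36} = - \frac{2}{5} + \frac{1}{5} \cdot \frac{1}{36} = - \frac{2}{5} + \frac{1}{180} = - \frac{71}{180} \approx -0.39444$)
$P{\left(k,V \right)} = \frac{V}{3}$
$u = - \frac{13188}{2141}$ ($u = \frac{-26393 + \frac{1}{3} \cdot 51}{11044 - 6762} = \frac{-26393 + 17}{4282} = \left(-26376\right) \frac{1}{4282} = - \frac{13188}{2141} \approx -6.1597$)
$C{\left(b \right)} = \frac{35}{43}$ ($C{\left(b \right)} = 24 \left(- \frac{1}{129}\right) + 1 = - \frac{8}{43} + 1 = \frac{35}{43}$)
$\frac{1}{C{\left(D \right)} + u} = \frac{1}{\frac{35}{43} - \frac{13188}{2141}} = \frac{1}{- \frac{492149}{92063}} = - \frac{92063}{492149}$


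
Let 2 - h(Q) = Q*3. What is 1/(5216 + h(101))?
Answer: 1/4915 ≈ 0.00020346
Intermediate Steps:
h(Q) = 2 - 3*Q (h(Q) = 2 - Q*3 = 2 - 3*Q)
1/(5216 + h(101)) = 1/(5216 + (2 - 3*101)) = 1/(5216 + (2 - 303)) = 1/(5216 - 301) = 1/4915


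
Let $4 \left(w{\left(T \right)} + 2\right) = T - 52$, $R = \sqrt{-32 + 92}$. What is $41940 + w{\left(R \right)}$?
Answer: $41925 + \frac{\sqrt{15}}{2} \approx 41927.0$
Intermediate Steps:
$R = 2 \sqrt{15}$ ($R = \sqrt{60} = 2 \sqrt{15} \approx 7.746$)
$w{\left(T \right)} = -15 + \frac{T}{4}$ ($w{\left(T \right)} = -2 + \frac{T - 52}{4} = -2 + \frac{-52 + T}{4} = -2 + \left(-13 + \frac{T}{4}\right) = -15 + \frac{T}{4}$)
$41940 + w{\left(R \right)} = 41940 - \left(15 - \frac{2 \sqrt{15}}{4}\right) = 41940 - \left(15 - \frac{\sqrt{15}}{2}\right) = 41925 + \frac{\sqrt{15}}{2}$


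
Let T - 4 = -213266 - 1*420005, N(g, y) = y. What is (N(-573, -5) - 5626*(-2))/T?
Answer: -3749/211089 ≈ -0.017760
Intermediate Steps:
T = -633267 (T = 4 + (-213266 - 1*420005) = 4 + (-213266 - 420005) = 4 - 633271 = -633267)
(N(-573, -5) - 5626*(-2))/T = (-5 - 5626*(-2))/(-633267) = (-5 + 11252)*(-1/633267) = 11247*(-1/633267) = -3749/211089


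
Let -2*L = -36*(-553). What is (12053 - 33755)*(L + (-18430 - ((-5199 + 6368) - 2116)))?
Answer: 595437774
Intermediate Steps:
L = -9954 (L = -(-18)*(-553) = -½*19908 = -9954)
(12053 - 33755)*(L + (-18430 - ((-5199 + 6368) - 2116))) = (12053 - 33755)*(-9954 + (-18430 - ((-5199 + 6368) - 2116))) = -21702*(-9954 + (-18430 - (1169 - 2116))) = -21702*(-9954 + (-18430 - 1*(-947))) = -21702*(-9954 + (-18430 + 947)) = -21702*(-9954 - 17483) = -21702*(-27437) = 595437774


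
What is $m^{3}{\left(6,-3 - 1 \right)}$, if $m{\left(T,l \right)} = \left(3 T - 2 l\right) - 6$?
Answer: $8000$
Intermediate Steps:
$m{\left(T,l \right)} = -6 - 2 l + 3 T$ ($m{\left(T,l \right)} = \left(- 2 l + 3 T\right) - 6 = -6 - 2 l + 3 T$)
$m^{3}{\left(6,-3 - 1 \right)} = \left(-6 - 2 \left(-3 - 1\right) + 3 \cdot 6\right)^{3} = \left(-6 - 2 \left(-3 - 1\right) + 18\right)^{3} = \left(-6 - -8 + 18\right)^{3} = \left(-6 + 8 + 18\right)^{3} = 20^{3} = 8000$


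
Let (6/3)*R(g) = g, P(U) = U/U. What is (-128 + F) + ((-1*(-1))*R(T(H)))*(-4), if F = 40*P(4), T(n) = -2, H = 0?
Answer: -84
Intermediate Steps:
P(U) = 1
R(g) = g/2
F = 40 (F = 40*1 = 40)
(-128 + F) + ((-1*(-1))*R(T(H)))*(-4) = (-128 + 40) + ((-1*(-1))*((½)*(-2)))*(-4) = -88 + (1*(-1))*(-4) = -88 - 1*(-4) = -88 + 4 = -84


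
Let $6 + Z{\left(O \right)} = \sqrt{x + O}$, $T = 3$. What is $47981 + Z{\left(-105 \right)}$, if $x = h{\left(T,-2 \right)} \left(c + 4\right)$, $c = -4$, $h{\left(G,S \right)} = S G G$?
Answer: $47975 + i \sqrt{105} \approx 47975.0 + 10.247 i$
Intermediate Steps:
$h{\left(G,S \right)} = S G^{2}$ ($h{\left(G,S \right)} = G S G = S G^{2}$)
$x = 0$ ($x = - 2 \cdot 3^{2} \left(-4 + 4\right) = \left(-2\right) 9 \cdot 0 = \left(-18\right) 0 = 0$)
$Z{\left(O \right)} = -6 + \sqrt{O}$ ($Z{\left(O \right)} = -6 + \sqrt{0 + O} = -6 + \sqrt{O}$)
$47981 + Z{\left(-105 \right)} = 47981 - \left(6 - \sqrt{-105}\right) = 47981 - \left(6 - i \sqrt{105}\right) = 47975 + i \sqrt{105}$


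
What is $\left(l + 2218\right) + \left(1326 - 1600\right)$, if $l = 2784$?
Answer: $4728$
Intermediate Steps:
$\left(l + 2218\right) + \left(1326 - 1600\right) = \left(2784 + 2218\right) + \left(1326 - 1600\right) = 5002 - 274 = 4728$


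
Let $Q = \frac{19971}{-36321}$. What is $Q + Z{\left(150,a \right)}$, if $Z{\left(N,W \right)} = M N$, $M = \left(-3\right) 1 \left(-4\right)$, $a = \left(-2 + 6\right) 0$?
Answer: $\frac{21785943}{12107} \approx 1799.4$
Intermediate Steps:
$Q = - \frac{6657}{12107}$ ($Q = 19971 \left(- \frac{1}{36321}\right) = - \frac{6657}{12107} \approx -0.54985$)
$a = 0$ ($a = 4 \cdot 0 = 0$)
$M = 12$ ($M = \left(-3\right) \left(-4\right) = 12$)
$Z{\left(N,W \right)} = 12 N$
$Q + Z{\left(150,a \right)} = - \frac{6657}{12107} + 12 \cdot 150 = - \frac{6657}{12107} + 1800 = \frac{21785943}{12107}$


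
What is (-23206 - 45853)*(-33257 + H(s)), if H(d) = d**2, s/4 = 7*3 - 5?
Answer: 2013829499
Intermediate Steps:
s = 64 (s = 4*(7*3 - 5) = 4*(21 - 5) = 4*16 = 64)
(-23206 - 45853)*(-33257 + H(s)) = (-23206 - 45853)*(-33257 + 64**2) = -69059*(-33257 + 4096) = -69059*(-29161) = 2013829499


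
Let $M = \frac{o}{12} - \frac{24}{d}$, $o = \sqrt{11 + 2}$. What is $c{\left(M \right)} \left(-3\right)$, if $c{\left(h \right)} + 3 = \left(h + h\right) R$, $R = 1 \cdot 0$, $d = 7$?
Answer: $9$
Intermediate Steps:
$o = \sqrt{13} \approx 3.6056$
$R = 0$
$M = - \frac{24}{7} + \frac{\sqrt{13}}{12}$ ($M = \frac{\sqrt{13}}{12} - \frac{24}{7} = - \frac{24}{7} + \frac{\sqrt{13}}{12} \approx -3.1281$)
$c{\left(h \right)} = -3$ ($c{\left(h \right)} = -3 + \left(h + h\right) 0 = -3 + 2 h 0 = -3 + 0 = -3$)
$c{\left(M \right)} \left(-3\right) = \left(-3\right) \left(-3\right) = 9$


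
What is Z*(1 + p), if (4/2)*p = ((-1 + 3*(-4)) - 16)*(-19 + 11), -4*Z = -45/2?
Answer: 5265/8 ≈ 658.13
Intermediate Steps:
Z = 45/8 (Z = -(-45)/(4*2) = -1/4*(-45/2) = 45/8 ≈ 5.6250)
p = 116 (p = (((-1 + 3*(-4)) - 16)*(-19 + 11))/2 = (((-1 - 12) - 16)*(-8))/2 = ((-13 - 16)*(-8))/2 = (-29*(-8))/2 = (1/2)*232 = 116)
Z*(1 + p) = 45*(1 + 116)/8 = (45/8)*117 = 5265/8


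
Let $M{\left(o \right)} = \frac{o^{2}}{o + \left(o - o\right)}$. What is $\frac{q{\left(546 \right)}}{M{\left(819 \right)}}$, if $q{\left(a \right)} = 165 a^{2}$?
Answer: $60060$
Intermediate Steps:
$M{\left(o \right)} = o$ ($M{\left(o \right)} = \frac{o^{2}}{o + 0} = \frac{o^{2}}{o} = o$)
$\frac{q{\left(546 \right)}}{M{\left(819 \right)}} = \frac{165 \cdot 546^{2}}{819} = 165 \cdot 298116 \cdot \frac{1}{819} = 49189140 \cdot \frac{1}{819} = 60060$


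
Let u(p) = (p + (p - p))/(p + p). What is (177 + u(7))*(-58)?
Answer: -10295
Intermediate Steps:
u(p) = 1/2 (u(p) = (p + 0)/((2*p)) = p*(1/(2*p)) = 1/2)
(177 + u(7))*(-58) = (177 + 1/2)*(-58) = (355/2)*(-58) = -10295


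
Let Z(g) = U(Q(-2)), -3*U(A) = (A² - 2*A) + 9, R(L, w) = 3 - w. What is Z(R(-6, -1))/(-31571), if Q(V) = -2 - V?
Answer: 3/31571 ≈ 9.5024e-5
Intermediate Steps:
U(A) = -3 - A²/3 + 2*A/3 (U(A) = -((A² - 2*A) + 9)/3 = -(9 + A² - 2*A)/3 = -3 - A²/3 + 2*A/3)
Z(g) = -3 (Z(g) = -3 - (-2 - 1*(-2))²/3 + 2*(-2 - 1*(-2))/3 = -3 - (-2 + 2)²/3 + 2*(-2 + 2)/3 = -3 - ⅓*0² + (⅔)*0 = -3 - ⅓*0 + 0 = -3 + 0 + 0 = -3)
Z(R(-6, -1))/(-31571) = -3/(-31571) = -3*(-1/31571) = 3/31571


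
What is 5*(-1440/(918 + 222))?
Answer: -120/19 ≈ -6.3158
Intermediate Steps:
5*(-1440/(918 + 222)) = 5*(-1440/1140) = 5*(-1440*1/1140) = 5*(-24/19) = -120/19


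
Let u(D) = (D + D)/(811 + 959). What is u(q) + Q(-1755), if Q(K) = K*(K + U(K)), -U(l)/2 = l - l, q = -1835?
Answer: 545164058/177 ≈ 3.0800e+6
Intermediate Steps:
u(D) = D/885 (u(D) = (2*D)/1770 = (2*D)*(1/1770) = D/885)
U(l) = 0 (U(l) = -2*(l - l) = -2*0 = 0)
Q(K) = K**2 (Q(K) = K*(K + 0) = K*K = K**2)
u(q) + Q(-1755) = (1/885)*(-1835) + (-1755)**2 = -367/177 + 3080025 = 545164058/177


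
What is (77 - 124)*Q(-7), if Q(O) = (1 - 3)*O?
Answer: -658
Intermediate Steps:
Q(O) = -2*O
(77 - 124)*Q(-7) = (77 - 124)*(-2*(-7)) = -47*14 = -658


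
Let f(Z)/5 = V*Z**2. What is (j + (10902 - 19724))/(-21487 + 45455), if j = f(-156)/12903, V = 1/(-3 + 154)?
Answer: -2864708081/7783020784 ≈ -0.36807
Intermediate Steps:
V = 1/151 ≈ 0.0066225
f(Z) = 5*Z**2/151 (f(Z) = 5*(Z**2/151) = 5*Z**2/151)
j = 40560/649451 (j = ((5/151)*(-156)**2)/12903 = ((5/151)*24336)*(1/12903) = (121680/151)*(1/12903) = 40560/649451 ≈ 0.062453)
(j + (10902 - 19724))/(-21487 + 45455) = (40560/649451 + (10902 - 19724))/(-21487 + 45455) = (40560/649451 - 8822)/23968 = -5729416162/649451*1/23968 = -2864708081/7783020784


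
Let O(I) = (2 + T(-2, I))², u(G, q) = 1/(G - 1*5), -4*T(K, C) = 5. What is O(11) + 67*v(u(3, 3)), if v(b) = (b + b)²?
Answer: 1081/16 ≈ 67.563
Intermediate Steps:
T(K, C) = -5/4 (T(K, C) = -¼*5 = -5/4)
u(G, q) = 1/(-5 + G) (u(G, q) = 1/(G - 5) = 1/(-5 + G))
O(I) = 9/16 (O(I) = (2 - 5/4)² = (¾)² = 9/16)
v(b) = 4*b² (v(b) = (2*b)² = 4*b²)
O(11) + 67*v(u(3, 3)) = 9/16 + 67*(4*(1/(-5 + 3))²) = 9/16 + 67*(4*(1/(-2))²) = 9/16 + 67*(4*(-½)²) = 9/16 + 67*(4*(¼)) = 9/16 + 67*1 = 9/16 + 67 = 1081/16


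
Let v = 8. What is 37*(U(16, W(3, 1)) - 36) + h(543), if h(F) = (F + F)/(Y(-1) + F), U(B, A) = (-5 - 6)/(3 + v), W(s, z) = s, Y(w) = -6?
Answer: -244689/179 ≈ -1367.0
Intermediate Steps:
U(B, A) = -1 (U(B, A) = (-5 - 6)/(3 + 8) = -11/11 = -11*1/11 = -1)
h(F) = 2*F/(-6 + F) (h(F) = (F + F)/(-6 + F) = (2*F)/(-6 + F) = 2*F/(-6 + F))
37*(U(16, W(3, 1)) - 36) + h(543) = 37*(-1 - 36) + 2*543/(-6 + 543) = 37*(-37) + 2*543/537 = -1369 + 2*543*(1/537) = -1369 + 362/179 = -244689/179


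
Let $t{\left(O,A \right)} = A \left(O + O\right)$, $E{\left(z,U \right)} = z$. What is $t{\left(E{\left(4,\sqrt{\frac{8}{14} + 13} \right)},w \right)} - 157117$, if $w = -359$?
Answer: $-159989$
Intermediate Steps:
$t{\left(O,A \right)} = 2 A O$ ($t{\left(O,A \right)} = A 2 O = 2 A O$)
$t{\left(E{\left(4,\sqrt{\frac{8}{14} + 13} \right)},w \right)} - 157117 = 2 \left(-359\right) 4 - 157117 = -2872 - 157117 = -159989$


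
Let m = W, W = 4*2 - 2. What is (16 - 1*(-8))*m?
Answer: 144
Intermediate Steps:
W = 6 (W = 8 - 2 = 6)
m = 6
(16 - 1*(-8))*m = (16 - 1*(-8))*6 = (16 + 8)*6 = 24*6 = 144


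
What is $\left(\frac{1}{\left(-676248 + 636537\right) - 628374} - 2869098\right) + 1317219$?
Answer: $- \frac{1036787081716}{668085} \approx -1.5519 \cdot 10^{6}$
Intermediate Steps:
$\left(\frac{1}{\left(-676248 + 636537\right) - 628374} - 2869098\right) + 1317219 = \left(\frac{1}{-39711 - 628374} - 2869098\right) + 1317219 = \left(\frac{1}{-668085} - 2869098\right) + 1317219 = \left(- \frac{1}{668085} - 2869098\right) + 1317219 = - \frac{1916801337331}{668085} + 1317219 = - \frac{1036787081716}{668085}$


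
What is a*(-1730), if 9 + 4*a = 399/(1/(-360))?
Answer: 124256385/2 ≈ 6.2128e+7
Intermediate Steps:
a = -143649/4 (a = -9/4 + (399/(1/(-360)))/4 = -9/4 + (399/(-1/360))/4 = -9/4 + (399*(-360))/4 = -9/4 + (1/4)*(-143640) = -9/4 - 35910 = -143649/4 ≈ -35912.)
a*(-1730) = -143649/4*(-1730) = 124256385/2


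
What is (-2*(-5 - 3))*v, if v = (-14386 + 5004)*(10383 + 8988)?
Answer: -2907819552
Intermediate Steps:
v = -181738722 (v = -9382*19371 = -181738722)
(-2*(-5 - 3))*v = -2*(-5 - 3)*(-181738722) = -2*(-8)*(-181738722) = 16*(-181738722) = -2907819552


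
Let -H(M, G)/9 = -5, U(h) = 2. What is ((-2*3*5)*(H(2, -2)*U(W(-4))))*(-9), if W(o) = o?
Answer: 24300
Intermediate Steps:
H(M, G) = 45 (H(M, G) = -9*(-5) = 45)
((-2*3*5)*(H(2, -2)*U(W(-4))))*(-9) = ((-2*3*5)*(45*2))*(-9) = (-6*5*90)*(-9) = -30*90*(-9) = -2700*(-9) = 24300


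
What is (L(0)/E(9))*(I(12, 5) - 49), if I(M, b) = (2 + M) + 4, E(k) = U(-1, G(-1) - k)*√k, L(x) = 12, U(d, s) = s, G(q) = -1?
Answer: 62/5 ≈ 12.400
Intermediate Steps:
E(k) = √k*(-1 - k) (E(k) = (-1 - k)*√k = √k*(-1 - k))
I(M, b) = 6 + M
(L(0)/E(9))*(I(12, 5) - 49) = (12/((√9*(-1 - 1*9))))*((6 + 12) - 49) = (12/((3*(-1 - 9))))*(18 - 49) = (12/((3*(-10))))*(-31) = (12/(-30))*(-31) = (12*(-1/30))*(-31) = -⅖*(-31) = 62/5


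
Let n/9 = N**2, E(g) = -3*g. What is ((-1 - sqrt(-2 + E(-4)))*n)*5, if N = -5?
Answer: -1125 - 1125*sqrt(10) ≈ -4682.6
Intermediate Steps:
n = 225 (n = 9*(-5)**2 = 9*25 = 225)
((-1 - sqrt(-2 + E(-4)))*n)*5 = ((-1 - sqrt(-2 - 3*(-4)))*225)*5 = ((-1 - sqrt(-2 + 12))*225)*5 = ((-1 - sqrt(10))*225)*5 = (-225 - 225*sqrt(10))*5 = -1125 - 1125*sqrt(10)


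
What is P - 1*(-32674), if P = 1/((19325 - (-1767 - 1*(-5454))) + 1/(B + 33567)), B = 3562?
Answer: 18971285839351/580623303 ≈ 32674.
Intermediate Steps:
P = 37129/580623303 (P = 1/((19325 - (-1767 - 1*(-5454))) + 1/(3562 + 33567)) = 1/((19325 - (-1767 + 5454)) + 1/37129) = 1/((19325 - 1*3687) + 1/37129) = 1/((19325 - 3687) + 1/37129) = 1/(15638 + 1/37129) = 1/(580623303/37129) = 37129/580623303 ≈ 6.3947e-5)
P - 1*(-32674) = 37129/580623303 - 1*(-32674) = 37129/580623303 + 32674 = 18971285839351/580623303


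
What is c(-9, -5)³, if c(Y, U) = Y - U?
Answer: -64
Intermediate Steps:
c(-9, -5)³ = (-9 - 1*(-5))³ = (-9 + 5)³ = (-4)³ = -64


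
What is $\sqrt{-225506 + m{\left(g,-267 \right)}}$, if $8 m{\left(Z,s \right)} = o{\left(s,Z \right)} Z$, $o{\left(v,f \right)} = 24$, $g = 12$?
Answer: $i \sqrt{225470} \approx 474.84 i$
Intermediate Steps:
$m{\left(Z,s \right)} = 3 Z$ ($m{\left(Z,s \right)} = \frac{24 Z}{8} = 3 Z$)
$\sqrt{-225506 + m{\left(g,-267 \right)}} = \sqrt{-225506 + 3 \cdot 12} = \sqrt{-225506 + 36} = \sqrt{-225470} = i \sqrt{225470}$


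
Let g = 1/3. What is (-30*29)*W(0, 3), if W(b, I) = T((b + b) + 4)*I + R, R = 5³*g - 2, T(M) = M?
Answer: -44950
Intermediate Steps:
g = ⅓ (g = 1*(⅓) = ⅓ ≈ 0.33333)
R = 119/3 (R = 5³*(⅓) - 2 = 125*(⅓) - 2 = 125/3 - 2 = 119/3 ≈ 39.667)
W(b, I) = 119/3 + I*(4 + 2*b) (W(b, I) = ((b + b) + 4)*I + 119/3 = (2*b + 4)*I + 119/3 = (4 + 2*b)*I + 119/3 = I*(4 + 2*b) + 119/3 = 119/3 + I*(4 + 2*b))
(-30*29)*W(0, 3) = (-30*29)*(119/3 + 2*3*(2 + 0)) = -870*(119/3 + 2*3*2) = -870*(119/3 + 12) = -870*155/3 = -44950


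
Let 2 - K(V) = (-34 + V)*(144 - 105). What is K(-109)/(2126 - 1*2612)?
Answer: -5579/486 ≈ -11.479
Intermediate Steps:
K(V) = 1328 - 39*V (K(V) = 2 - (-34 + V)*(144 - 105) = 2 - (-34 + V)*39 = 2 - (-1326 + 39*V) = 2 + (1326 - 39*V) = 1328 - 39*V)
K(-109)/(2126 - 1*2612) = (1328 - 39*(-109))/(2126 - 1*2612) = (1328 + 4251)/(2126 - 2612) = 5579/(-486) = 5579*(-1/486) = -5579/486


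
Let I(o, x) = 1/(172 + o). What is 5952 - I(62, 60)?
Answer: 1392767/234 ≈ 5952.0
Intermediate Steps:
5952 - I(62, 60) = 5952 - 1/(172 + 62) = 5952 - 1/234 = 1392767/234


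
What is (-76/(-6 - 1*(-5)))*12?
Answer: 912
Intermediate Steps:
(-76/(-6 - 1*(-5)))*12 = (-76/(-6 + 5))*12 = (-76/(-1))*12 = -1*(-76)*12 = 76*12 = 912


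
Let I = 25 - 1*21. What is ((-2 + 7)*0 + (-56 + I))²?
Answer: 2704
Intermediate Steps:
I = 4 (I = 25 - 21 = 4)
((-2 + 7)*0 + (-56 + I))² = ((-2 + 7)*0 + (-56 + 4))² = (5*0 - 52)² = (0 - 52)² = (-52)² = 2704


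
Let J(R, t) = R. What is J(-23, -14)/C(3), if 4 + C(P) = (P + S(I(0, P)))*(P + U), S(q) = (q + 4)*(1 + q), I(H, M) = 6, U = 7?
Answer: -23/726 ≈ -0.031680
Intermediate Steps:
S(q) = (1 + q)*(4 + q) (S(q) = (4 + q)*(1 + q) = (1 + q)*(4 + q))
C(P) = -4 + (7 + P)*(70 + P) (C(P) = -4 + (P + (4 + 6**2 + 5*6))*(P + 7) = -4 + (P + (4 + 36 + 30))*(7 + P) = -4 + (P + 70)*(7 + P) = -4 + (70 + P)*(7 + P) = -4 + (7 + P)*(70 + P))
J(-23, -14)/C(3) = -23/(486 + 3**2 + 77*3) = -23/(486 + 9 + 231) = -23/726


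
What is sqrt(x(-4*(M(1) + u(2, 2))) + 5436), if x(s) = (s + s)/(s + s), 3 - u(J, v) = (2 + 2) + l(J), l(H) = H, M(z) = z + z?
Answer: sqrt(5437) ≈ 73.736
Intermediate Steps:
M(z) = 2*z
u(J, v) = -1 - J (u(J, v) = 3 - ((2 + 2) + J) = 3 - (4 + J) = 3 + (-4 - J) = -1 - J)
x(s) = 1 (x(s) = (2*s)/((2*s)) = (2*s)*(1/(2*s)) = 1)
sqrt(x(-4*(M(1) + u(2, 2))) + 5436) = sqrt(1 + 5436) = sqrt(5437)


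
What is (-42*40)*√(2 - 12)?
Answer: -1680*I*√10 ≈ -5312.6*I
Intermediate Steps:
(-42*40)*√(2 - 12) = -1680*I*√10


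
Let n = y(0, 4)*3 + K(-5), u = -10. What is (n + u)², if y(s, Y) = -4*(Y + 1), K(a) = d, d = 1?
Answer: 4761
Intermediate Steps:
K(a) = 1
y(s, Y) = -4 - 4*Y (y(s, Y) = -4*(1 + Y) = -4 - 4*Y)
n = -59 (n = (-4 - 4*4)*3 + 1 = (-4 - 16)*3 + 1 = -20*3 + 1 = -60 + 1 = -59)
(n + u)² = (-59 - 10)² = (-69)² = 4761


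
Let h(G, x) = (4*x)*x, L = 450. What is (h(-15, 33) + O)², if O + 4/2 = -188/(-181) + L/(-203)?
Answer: 25579439649861696/1350048049 ≈ 1.8947e+7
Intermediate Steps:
h(G, x) = 4*x²
O = -116772/36743 (O = -2 + (-188/(-181) + 450/(-203)) = -2 + (-188*(-1/181) + 450*(-1/203)) = -2 + (188/181 - 450/203) = -2 - 43286/36743 = -116772/36743 ≈ -3.1781)
(h(-15, 33) + O)² = (4*33² - 116772/36743)² = (4*1089 - 116772/36743)² = (4356 - 116772/36743)² = (159935736/36743)² = 25579439649861696/1350048049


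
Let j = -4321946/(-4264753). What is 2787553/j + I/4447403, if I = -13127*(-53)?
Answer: 52871730622906457353/19221435606238 ≈ 2.7507e+6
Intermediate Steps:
j = 4321946/4264753 (j = -4321946*(-1/4264753) = 4321946/4264753 ≈ 1.0134)
I = 695731
2787553/j + I/4447403 = 2787553/(4321946/4264753) + 695731/4447403 = 2787553*(4264753/4321946) + 695731*(1/4447403) = 11888225019409/4321946 + 695731/4447403 = 52871730622906457353/19221435606238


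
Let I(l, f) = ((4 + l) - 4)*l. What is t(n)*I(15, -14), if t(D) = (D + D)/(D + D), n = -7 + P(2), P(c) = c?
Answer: 225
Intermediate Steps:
I(l, f) = l**2 (I(l, f) = l*l = l**2)
n = -5 (n = -7 + 2 = -5)
t(D) = 1 (t(D) = (2*D)/((2*D)) = (2*D)*(1/(2*D)) = 1)
t(n)*I(15, -14) = 1*15**2 = 1*225 = 225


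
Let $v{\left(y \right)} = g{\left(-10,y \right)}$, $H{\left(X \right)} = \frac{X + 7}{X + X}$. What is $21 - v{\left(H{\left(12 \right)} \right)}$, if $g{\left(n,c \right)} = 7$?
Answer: $14$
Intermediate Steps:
$H{\left(X \right)} = \frac{7 + X}{2 X}$
$v{\left(y \right)} = 7$
$21 - v{\left(H{\left(12 \right)} \right)} = 21 - 7 = 14$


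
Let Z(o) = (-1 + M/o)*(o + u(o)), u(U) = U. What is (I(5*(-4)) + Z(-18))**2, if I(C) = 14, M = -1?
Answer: 2304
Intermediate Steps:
Z(o) = 2*o*(-1 - 1/o) (Z(o) = (-1 - 1/o)*(o + o) = (-1 - 1/o)*(2*o) = 2*o*(-1 - 1/o))
(I(5*(-4)) + Z(-18))**2 = (14 + (-2 - 2*(-18)))**2 = (14 + (-2 + 36))**2 = (14 + 34)**2 = 48**2 = 2304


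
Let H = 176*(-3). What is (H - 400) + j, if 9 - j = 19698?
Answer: -20617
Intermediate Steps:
H = -528
j = -19689 (j = 9 - 1*19698 = 9 - 19698 = -19689)
(H - 400) + j = (-528 - 400) - 19689 = -928 - 19689 = -20617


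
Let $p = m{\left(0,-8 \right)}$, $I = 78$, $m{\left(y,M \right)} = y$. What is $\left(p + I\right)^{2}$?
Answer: $6084$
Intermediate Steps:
$p = 0$
$\left(p + I\right)^{2} = \left(0 + 78\right)^{2} = 78^{2} = 6084$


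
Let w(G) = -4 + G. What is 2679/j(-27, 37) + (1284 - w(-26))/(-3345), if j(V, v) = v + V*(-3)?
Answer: 2935401/131570 ≈ 22.311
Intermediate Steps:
j(V, v) = v - 3*V
2679/j(-27, 37) + (1284 - w(-26))/(-3345) = 2679/(37 - 3*(-27)) + (1284 - (-4 - 26))/(-3345) = 2679/(37 + 81) + (1284 - 1*(-30))*(-1/3345) = 2679/118 + (1284 + 30)*(-1/3345) = 2679*(1/118) + 1314*(-1/3345) = 2679/118 - 438/1115 = 2935401/131570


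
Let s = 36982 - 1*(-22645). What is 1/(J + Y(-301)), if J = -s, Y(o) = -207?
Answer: -1/59834 ≈ -1.6713e-5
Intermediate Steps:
s = 59627 (s = 36982 + 22645 = 59627)
J = -59627 (J = -1*59627 = -59627)
1/(J + Y(-301)) = 1/(-59627 - 207) = 1/(-59834) = -1/59834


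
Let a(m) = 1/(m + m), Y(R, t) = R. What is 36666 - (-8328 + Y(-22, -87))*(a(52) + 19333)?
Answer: 8396299407/52 ≈ 1.6147e+8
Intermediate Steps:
a(m) = 1/(2*m)
36666 - (-8328 + Y(-22, -87))*(a(52) + 19333) = 36666 - (-8328 - 22)*((½)/52 + 19333) = 36666 - (-8350)*((½)*(1/52) + 19333) = 36666 - (-8350)*(1/104 + 19333) = 36666 - (-8350)*2010633/104 = 36666 - 1*(-8394392775/52) = 36666 + 8394392775/52 = 8396299407/52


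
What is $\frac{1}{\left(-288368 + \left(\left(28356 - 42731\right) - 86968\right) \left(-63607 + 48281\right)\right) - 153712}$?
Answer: $\frac{1}{1552740738} \approx 6.4402 \cdot 10^{-10}$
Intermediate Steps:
$\frac{1}{\left(-288368 + \left(\left(28356 - 42731\right) - 86968\right) \left(-63607 + 48281\right)\right) - 153712} = \frac{1}{\left(-288368 + \left(-14375 - 86968\right) \left(-15326\right)\right) - 153712} = \frac{1}{\left(-288368 - -1553182818\right) - 153712} = \frac{1}{\left(-288368 + 1553182818\right) - 153712} = \frac{1}{1552894450 - 153712} = \frac{1}{1552740738}$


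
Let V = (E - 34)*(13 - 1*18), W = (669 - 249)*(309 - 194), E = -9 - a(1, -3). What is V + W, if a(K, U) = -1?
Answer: 48510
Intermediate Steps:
E = -8 (E = -9 - 1*(-1) = -9 + 1 = -8)
W = 48300 (W = 420*115 = 48300)
V = 210 (V = (-8 - 34)*(13 - 1*18) = -42*(13 - 18) = -42*(-5) = 210)
V + W = 210 + 48300 = 48510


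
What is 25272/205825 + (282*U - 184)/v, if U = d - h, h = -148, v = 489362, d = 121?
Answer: 13971378757/50361466825 ≈ 0.27742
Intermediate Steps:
U = 269 (U = 121 - 1*(-148) = 121 + 148 = 269)
25272/205825 + (282*U - 184)/v = 25272/205825 + (282*269 - 184)/489362 = 25272*(1/205825) + (75858 - 184)*(1/489362) = 25272/205825 + 75674*(1/489362) = 25272/205825 + 37837/244681 = 13971378757/50361466825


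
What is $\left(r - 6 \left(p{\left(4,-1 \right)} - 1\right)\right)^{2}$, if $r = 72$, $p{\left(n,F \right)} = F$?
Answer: $7056$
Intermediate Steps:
$\left(r - 6 \left(p{\left(4,-1 \right)} - 1\right)\right)^{2} = \left(72 - 6 \left(-1 - 1\right)\right)^{2} = \left(72 - -12\right)^{2} = \left(72 + 12\right)^{2} = 84^{2} = 7056$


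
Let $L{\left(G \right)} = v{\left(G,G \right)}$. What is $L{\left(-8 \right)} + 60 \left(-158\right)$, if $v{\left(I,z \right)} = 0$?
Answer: $-9480$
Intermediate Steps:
$L{\left(G \right)} = 0$
$L{\left(-8 \right)} + 60 \left(-158\right) = 0 + 60 \left(-158\right) = 0 - 9480 = -9480$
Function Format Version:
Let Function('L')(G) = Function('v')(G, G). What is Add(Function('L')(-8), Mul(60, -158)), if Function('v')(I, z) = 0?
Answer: -9480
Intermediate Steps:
Function('L')(G) = 0
Add(Function('L')(-8), Mul(60, -158)) = Add(0, Mul(60, -158)) = Add(0, -9480) = -9480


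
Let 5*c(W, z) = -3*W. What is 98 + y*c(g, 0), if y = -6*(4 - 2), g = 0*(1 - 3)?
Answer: 98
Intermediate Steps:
g = 0 (g = 0*(-2) = 0)
c(W, z) = -3*W/5 (c(W, z) = (-3*W)/5 = -3*W/5)
y = -12 (y = -6*2 = -12)
98 + y*c(g, 0) = 98 - (-36)*0/5 = 98 - 12*0 = 98 + 0 = 98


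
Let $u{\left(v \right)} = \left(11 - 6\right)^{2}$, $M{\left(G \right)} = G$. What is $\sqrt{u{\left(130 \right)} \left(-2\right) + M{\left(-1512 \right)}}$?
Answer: $i \sqrt{1562} \approx 39.522 i$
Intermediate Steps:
$u{\left(v \right)} = 25$ ($u{\left(v \right)} = 5^{2} = 25$)
$\sqrt{u{\left(130 \right)} \left(-2\right) + M{\left(-1512 \right)}} = \sqrt{25 \left(-2\right) - 1512} = \sqrt{-50 - 1512} = \sqrt{-1562} = i \sqrt{1562}$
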